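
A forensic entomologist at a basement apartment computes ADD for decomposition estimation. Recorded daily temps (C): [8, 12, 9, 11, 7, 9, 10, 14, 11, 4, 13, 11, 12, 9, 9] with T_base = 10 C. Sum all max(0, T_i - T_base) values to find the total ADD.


Computing ADD day by day:
Day 1: max(0, 8 - 10) = 0
Day 2: max(0, 12 - 10) = 2
Day 3: max(0, 9 - 10) = 0
Day 4: max(0, 11 - 10) = 1
Day 5: max(0, 7 - 10) = 0
Day 6: max(0, 9 - 10) = 0
Day 7: max(0, 10 - 10) = 0
Day 8: max(0, 14 - 10) = 4
Day 9: max(0, 11 - 10) = 1
Day 10: max(0, 4 - 10) = 0
Day 11: max(0, 13 - 10) = 3
Day 12: max(0, 11 - 10) = 1
Day 13: max(0, 12 - 10) = 2
Day 14: max(0, 9 - 10) = 0
Day 15: max(0, 9 - 10) = 0
Total ADD = 14

14


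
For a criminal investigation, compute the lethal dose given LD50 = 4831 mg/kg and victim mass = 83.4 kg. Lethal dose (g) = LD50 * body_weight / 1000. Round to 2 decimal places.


Lethal dose calculation:
Lethal dose = LD50 * body_weight / 1000
= 4831 * 83.4 / 1000
= 402905.4 / 1000
= 402.91 g

402.91


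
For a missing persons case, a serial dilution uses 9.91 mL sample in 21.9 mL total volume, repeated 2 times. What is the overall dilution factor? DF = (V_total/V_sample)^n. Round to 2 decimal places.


Dilution factor calculation:
Single dilution = V_total / V_sample = 21.9 / 9.91 ≈ 2.209889
Number of dilutions = 2
Total DF = (21.9 / 9.91)^2 (full precision, rounded at the end) = 4.88

4.88


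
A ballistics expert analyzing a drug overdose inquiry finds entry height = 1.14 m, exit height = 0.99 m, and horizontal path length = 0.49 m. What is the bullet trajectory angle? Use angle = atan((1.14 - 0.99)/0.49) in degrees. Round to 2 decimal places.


Bullet trajectory angle:
Height difference = 1.14 - 0.99 = 0.15 m
angle = atan(0.15 / 0.49)
angle = atan(0.306122)
angle = 17.02 degrees

17.02


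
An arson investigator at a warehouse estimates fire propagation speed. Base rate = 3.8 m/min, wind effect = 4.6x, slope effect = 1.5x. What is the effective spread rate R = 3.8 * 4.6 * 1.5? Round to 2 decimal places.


Fire spread rate calculation:
R = R0 * wind_factor * slope_factor
= 3.8 * 4.6 * 1.5
= 17.48 * 1.5
= 26.22 m/min

26.22


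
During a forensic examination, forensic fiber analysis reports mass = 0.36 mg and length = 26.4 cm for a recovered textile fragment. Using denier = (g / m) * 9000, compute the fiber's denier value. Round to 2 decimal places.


Denier calculation:
Mass in grams = 0.36 mg / 1000 = 0.00036 g
Length in meters = 26.4 cm / 100 = 0.264 m
Linear density = mass / length = 0.00036 / 0.264 = 0.00136364 g/m
Denier = (g/m) * 9000 = 0.00136364 * 9000 = 12.27

12.27


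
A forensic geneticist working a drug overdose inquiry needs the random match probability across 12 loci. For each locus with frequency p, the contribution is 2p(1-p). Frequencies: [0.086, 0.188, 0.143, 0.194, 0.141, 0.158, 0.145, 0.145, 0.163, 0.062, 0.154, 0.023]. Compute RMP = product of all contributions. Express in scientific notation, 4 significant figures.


Computing RMP for 12 loci:
Locus 1: 2 * 0.086 * 0.914 = 0.157208
Locus 2: 2 * 0.188 * 0.812 = 0.305312
Locus 3: 2 * 0.143 * 0.857 = 0.245102
Locus 4: 2 * 0.194 * 0.806 = 0.312728
Locus 5: 2 * 0.141 * 0.859 = 0.242238
Locus 6: 2 * 0.158 * 0.842 = 0.266072
Locus 7: 2 * 0.145 * 0.855 = 0.24795
Locus 8: 2 * 0.145 * 0.855 = 0.24795
Locus 9: 2 * 0.163 * 0.837 = 0.272862
Locus 10: 2 * 0.062 * 0.938 = 0.116312
Locus 11: 2 * 0.154 * 0.846 = 0.260568
Locus 12: 2 * 0.023 * 0.977 = 0.044942
RMP = 5.418e-09

5.418e-09


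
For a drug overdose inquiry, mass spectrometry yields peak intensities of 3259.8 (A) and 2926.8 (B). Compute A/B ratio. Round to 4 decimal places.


Spectral peak ratio:
Peak A = 3259.8 counts
Peak B = 2926.8 counts
Ratio = 3259.8 / 2926.8 = 1.1138

1.1138


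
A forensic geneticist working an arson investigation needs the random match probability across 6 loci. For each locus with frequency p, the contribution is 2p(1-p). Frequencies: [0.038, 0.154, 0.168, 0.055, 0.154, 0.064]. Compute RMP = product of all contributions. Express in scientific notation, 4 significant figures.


Computing RMP for 6 loci:
Locus 1: 2 * 0.038 * 0.962 = 0.073112
Locus 2: 2 * 0.154 * 0.846 = 0.260568
Locus 3: 2 * 0.168 * 0.832 = 0.279552
Locus 4: 2 * 0.055 * 0.945 = 0.10395
Locus 5: 2 * 0.154 * 0.846 = 0.260568
Locus 6: 2 * 0.064 * 0.936 = 0.119808
RMP = 1.728e-05

1.728e-05


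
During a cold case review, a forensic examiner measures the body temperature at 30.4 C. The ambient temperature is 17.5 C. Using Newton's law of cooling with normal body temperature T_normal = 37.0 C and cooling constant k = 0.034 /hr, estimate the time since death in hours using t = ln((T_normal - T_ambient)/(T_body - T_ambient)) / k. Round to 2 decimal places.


Using Newton's law of cooling:
t = ln((T_normal - T_ambient) / (T_body - T_ambient)) / k
T_normal - T_ambient = 19.5
T_body - T_ambient = 12.9
Ratio = 1.511628
ln(ratio) = 0.413187
t = 0.413187 / 0.034 = 12.15 hours

12.15


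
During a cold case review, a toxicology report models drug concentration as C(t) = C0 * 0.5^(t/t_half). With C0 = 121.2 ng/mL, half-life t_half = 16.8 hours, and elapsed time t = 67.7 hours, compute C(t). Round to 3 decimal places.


Drug concentration decay:
Number of half-lives = t / t_half = 67.7 / 16.8 = 4.029762
Decay factor = 0.5^4.029762 = 0.06122387
C(t) = 121.2 * 0.06122387 = 7.420 ng/mL

7.420


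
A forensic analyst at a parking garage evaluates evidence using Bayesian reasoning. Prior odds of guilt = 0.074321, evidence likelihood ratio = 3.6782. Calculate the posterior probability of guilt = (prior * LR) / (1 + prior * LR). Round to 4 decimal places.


Bayesian evidence evaluation:
Posterior odds = prior_odds * LR = 0.074321 * 3.6782 = 0.2733675
Posterior probability = posterior_odds / (1 + posterior_odds)
= 0.2733675 / (1 + 0.2733675)
= 0.2733675 / 1.2733675
= 0.2147

0.2147


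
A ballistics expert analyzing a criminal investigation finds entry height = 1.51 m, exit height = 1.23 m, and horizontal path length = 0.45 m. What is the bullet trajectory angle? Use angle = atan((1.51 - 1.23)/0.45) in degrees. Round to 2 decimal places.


Bullet trajectory angle:
Height difference = 1.51 - 1.23 = 0.28 m
angle = atan(0.28 / 0.45)
angle = atan(0.622222)
angle = 31.89 degrees

31.89


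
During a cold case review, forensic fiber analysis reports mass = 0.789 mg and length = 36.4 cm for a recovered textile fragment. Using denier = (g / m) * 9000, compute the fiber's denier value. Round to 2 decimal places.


Denier calculation:
Mass in grams = 0.789 mg / 1000 = 0.000789 g
Length in meters = 36.4 cm / 100 = 0.364 m
Linear density = mass / length = 0.000789 / 0.364 = 0.00216758 g/m
Denier = (g/m) * 9000 = 0.00216758 * 9000 = 19.51

19.51


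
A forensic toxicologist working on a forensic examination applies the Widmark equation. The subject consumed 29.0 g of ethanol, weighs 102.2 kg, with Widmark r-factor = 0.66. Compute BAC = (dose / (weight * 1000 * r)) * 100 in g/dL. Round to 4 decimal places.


Applying the Widmark formula:
BAC = (dose_g / (body_wt * 1000 * r)) * 100
Denominator = 102.2 * 1000 * 0.66 = 67452
BAC = (29.0 / 67452) * 100
BAC = 0.0430 g/dL

0.0430


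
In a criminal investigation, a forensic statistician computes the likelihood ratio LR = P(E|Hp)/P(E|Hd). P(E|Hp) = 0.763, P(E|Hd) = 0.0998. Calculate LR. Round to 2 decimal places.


Likelihood ratio calculation:
LR = P(E|Hp) / P(E|Hd)
LR = 0.763 / 0.0998
LR = 7.65

7.65


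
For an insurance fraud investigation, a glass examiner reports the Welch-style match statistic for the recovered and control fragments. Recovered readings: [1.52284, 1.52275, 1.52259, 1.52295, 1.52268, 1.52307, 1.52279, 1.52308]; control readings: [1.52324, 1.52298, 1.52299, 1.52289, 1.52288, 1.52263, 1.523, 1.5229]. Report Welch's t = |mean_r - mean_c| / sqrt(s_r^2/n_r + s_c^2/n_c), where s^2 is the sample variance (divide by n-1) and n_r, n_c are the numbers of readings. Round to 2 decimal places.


Welch's t-criterion for glass RI comparison:
Recovered mean = sum / n_r = 12.18275 / 8 = 1.5228438
Control mean = sum / n_c = 12.18351 / 8 = 1.5229388
Recovered sample variance s_r^2 = 3.15982e-08
Control sample variance s_c^2 = 2.87839e-08
Welch SE (unpooled) = sqrt(s_r^2/n_r + s_c^2/n_c) = sqrt(3.94978e-09 + 3.59799e-09) = sqrt(7.54777e-09) = 8.68779e-05
|mean_r - mean_c| = 9.5e-05
t = 9.5e-05 / 8.68779e-05 = 1.09

1.09


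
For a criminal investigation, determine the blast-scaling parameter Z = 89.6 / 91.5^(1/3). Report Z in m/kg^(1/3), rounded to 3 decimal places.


Scaled distance calculation:
W^(1/3) = 91.5^(1/3) = 4.506164
Z = R / W^(1/3) = 89.6 / 4.506164
Z = 19.884 m/kg^(1/3)

19.884


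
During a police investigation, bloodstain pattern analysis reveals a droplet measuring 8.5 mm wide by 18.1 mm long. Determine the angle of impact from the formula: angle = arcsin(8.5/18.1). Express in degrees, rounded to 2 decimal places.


Blood spatter impact angle calculation:
width / length = 8.5 / 18.1 = 0.469613
angle = arcsin(0.469613)
angle = 28.01 degrees

28.01


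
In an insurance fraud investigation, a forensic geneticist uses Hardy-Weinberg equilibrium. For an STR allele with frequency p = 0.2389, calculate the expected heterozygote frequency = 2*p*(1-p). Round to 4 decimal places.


Hardy-Weinberg heterozygote frequency:
q = 1 - p = 1 - 0.2389 = 0.7611
2pq = 2 * 0.2389 * 0.7611 = 0.3637

0.3637


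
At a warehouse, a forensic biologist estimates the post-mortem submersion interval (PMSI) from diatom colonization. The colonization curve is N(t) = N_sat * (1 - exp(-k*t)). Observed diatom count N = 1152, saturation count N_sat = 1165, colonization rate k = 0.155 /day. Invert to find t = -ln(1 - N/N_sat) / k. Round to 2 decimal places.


PMSI from diatom colonization curve:
N / N_sat = 1152 / 1165 = 0.988841
1 - N/N_sat = 0.011159
ln(1 - N/N_sat) = -4.495509
t = -ln(1 - N/N_sat) / k = -(-4.495509) / 0.155 = 29.00 days

29.00


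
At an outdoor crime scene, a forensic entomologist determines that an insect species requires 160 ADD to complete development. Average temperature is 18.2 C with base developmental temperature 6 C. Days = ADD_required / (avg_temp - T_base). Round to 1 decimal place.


Insect development time:
Effective temperature = avg_temp - T_base = 18.2 - 6 = 12.2 C
Days = ADD / effective_temp = 160 / 12.2 = 13.1 days

13.1


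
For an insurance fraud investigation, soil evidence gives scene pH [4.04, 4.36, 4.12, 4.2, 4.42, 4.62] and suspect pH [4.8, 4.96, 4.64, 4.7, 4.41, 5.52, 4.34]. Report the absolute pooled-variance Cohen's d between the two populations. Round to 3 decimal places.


Pooled-variance Cohen's d for soil pH comparison:
Scene mean = 25.76 / 6 = 4.293333
Suspect mean = 33.37 / 7 = 4.767143
Scene sample variance s_s^2 = 0.046027
Suspect sample variance s_c^2 = 0.155957
Pooled variance = ((n_s-1)*s_s^2 + (n_c-1)*s_c^2) / (n_s + n_c - 2) = 0.105989
Pooled SD = sqrt(0.105989) = 0.32556
Mean difference = -0.47381
|d| = |-0.47381| / 0.32556 = 1.455

1.455


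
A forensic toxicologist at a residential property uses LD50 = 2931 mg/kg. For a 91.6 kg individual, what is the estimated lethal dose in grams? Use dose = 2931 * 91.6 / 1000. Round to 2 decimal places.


Lethal dose calculation:
Lethal dose = LD50 * body_weight / 1000
= 2931 * 91.6 / 1000
= 268479.6 / 1000
= 268.48 g

268.48


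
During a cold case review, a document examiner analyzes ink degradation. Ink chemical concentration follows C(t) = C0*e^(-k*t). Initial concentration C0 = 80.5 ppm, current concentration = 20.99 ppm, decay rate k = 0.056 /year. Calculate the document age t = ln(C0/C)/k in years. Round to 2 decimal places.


Document age estimation:
C0/C = 80.5 / 20.99 = 3.83516
ln(C0/C) = 1.344211
t = 1.344211 / 0.056 = 24.00 years

24.00


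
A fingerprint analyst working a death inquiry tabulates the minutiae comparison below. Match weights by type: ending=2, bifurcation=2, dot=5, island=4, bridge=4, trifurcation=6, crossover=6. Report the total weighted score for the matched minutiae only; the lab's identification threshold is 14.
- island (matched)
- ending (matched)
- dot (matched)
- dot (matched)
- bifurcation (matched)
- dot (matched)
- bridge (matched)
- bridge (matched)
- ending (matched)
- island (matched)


Weighted minutiae match score:
  island: matched, +4 (running total 4)
  ending: matched, +2 (running total 6)
  dot: matched, +5 (running total 11)
  dot: matched, +5 (running total 16)
  bifurcation: matched, +2 (running total 18)
  dot: matched, +5 (running total 23)
  bridge: matched, +4 (running total 27)
  bridge: matched, +4 (running total 31)
  ending: matched, +2 (running total 33)
  island: matched, +4 (running total 37)
Total score = 37
Threshold = 14; verdict = identification

37


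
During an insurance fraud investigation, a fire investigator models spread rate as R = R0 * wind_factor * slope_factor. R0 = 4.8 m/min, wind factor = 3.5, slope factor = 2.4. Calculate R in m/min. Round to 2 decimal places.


Fire spread rate calculation:
R = R0 * wind_factor * slope_factor
= 4.8 * 3.5 * 2.4
= 16.8 * 2.4
= 40.32 m/min

40.32


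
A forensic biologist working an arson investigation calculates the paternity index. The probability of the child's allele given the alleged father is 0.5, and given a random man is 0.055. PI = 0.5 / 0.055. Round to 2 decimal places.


Paternity Index calculation:
PI = P(allele|father) / P(allele|random)
PI = 0.5 / 0.055
PI = 9.09

9.09


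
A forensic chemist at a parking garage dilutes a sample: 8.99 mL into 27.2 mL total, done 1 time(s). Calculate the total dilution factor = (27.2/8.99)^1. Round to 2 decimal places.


Dilution factor calculation:
Single dilution = V_total / V_sample = 27.2 / 8.99 ≈ 3.025584
Number of dilutions = 1
Total DF = (27.2 / 8.99)^1 (full precision, rounded at the end) = 3.03

3.03


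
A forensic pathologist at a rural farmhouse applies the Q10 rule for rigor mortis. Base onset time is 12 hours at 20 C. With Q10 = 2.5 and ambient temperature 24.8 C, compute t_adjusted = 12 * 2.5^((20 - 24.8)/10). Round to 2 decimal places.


Rigor mortis time adjustment:
Exponent = (T_ref - T_actual) / 10 = (20 - 24.8) / 10 = -0.48
Q10 factor = 2.5^-0.48 = 0.64415
t_adjusted = 12 * 0.64415 = 7.73 hours

7.73


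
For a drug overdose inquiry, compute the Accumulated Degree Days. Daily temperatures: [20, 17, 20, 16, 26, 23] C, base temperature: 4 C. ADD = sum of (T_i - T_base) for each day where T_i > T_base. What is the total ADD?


Computing ADD day by day:
Day 1: max(0, 20 - 4) = 16
Day 2: max(0, 17 - 4) = 13
Day 3: max(0, 20 - 4) = 16
Day 4: max(0, 16 - 4) = 12
Day 5: max(0, 26 - 4) = 22
Day 6: max(0, 23 - 4) = 19
Total ADD = 98

98


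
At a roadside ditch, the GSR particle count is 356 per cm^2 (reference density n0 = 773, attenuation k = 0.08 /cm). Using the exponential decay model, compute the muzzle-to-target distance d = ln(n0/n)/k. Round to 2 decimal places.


GSR distance calculation:
n0/n = 773 / 356 = 2.171348
ln(n0/n) = 0.775348
d = 0.775348 / 0.08 = 9.69 cm

9.69


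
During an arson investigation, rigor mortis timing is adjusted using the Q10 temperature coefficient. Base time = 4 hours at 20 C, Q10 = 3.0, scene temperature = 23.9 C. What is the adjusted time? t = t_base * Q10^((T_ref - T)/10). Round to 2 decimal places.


Rigor mortis time adjustment:
Exponent = (T_ref - T_actual) / 10 = (20 - 23.9) / 10 = -0.39
Q10 factor = 3.0^-0.39 = 0.65151
t_adjusted = 4 * 0.65151 = 2.61 hours

2.61


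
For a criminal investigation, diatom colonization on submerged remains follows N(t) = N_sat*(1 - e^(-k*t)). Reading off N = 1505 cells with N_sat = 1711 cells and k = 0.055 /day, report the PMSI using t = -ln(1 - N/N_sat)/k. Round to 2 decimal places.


PMSI from diatom colonization curve:
N / N_sat = 1505 / 1711 = 0.879603
1 - N/N_sat = 0.120397
ln(1 - N/N_sat) = -2.116961
t = -ln(1 - N/N_sat) / k = -(-2.116961) / 0.055 = 38.49 days

38.49


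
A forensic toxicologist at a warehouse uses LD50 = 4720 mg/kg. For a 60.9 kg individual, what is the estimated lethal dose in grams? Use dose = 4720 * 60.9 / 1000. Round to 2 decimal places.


Lethal dose calculation:
Lethal dose = LD50 * body_weight / 1000
= 4720 * 60.9 / 1000
= 287448 / 1000
= 287.45 g

287.45


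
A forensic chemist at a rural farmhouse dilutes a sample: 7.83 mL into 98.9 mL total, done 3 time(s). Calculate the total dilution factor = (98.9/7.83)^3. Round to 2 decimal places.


Dilution factor calculation:
Single dilution = V_total / V_sample = 98.9 / 7.83 ≈ 12.630907
Number of dilutions = 3
Total DF = (98.9 / 7.83)^3 (full precision, rounded at the end) = 2015.13

2015.13


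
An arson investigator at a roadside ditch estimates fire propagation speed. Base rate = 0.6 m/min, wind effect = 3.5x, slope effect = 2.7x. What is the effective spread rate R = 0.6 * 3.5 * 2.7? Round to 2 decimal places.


Fire spread rate calculation:
R = R0 * wind_factor * slope_factor
= 0.6 * 3.5 * 2.7
= 2.1 * 2.7
= 5.67 m/min

5.67


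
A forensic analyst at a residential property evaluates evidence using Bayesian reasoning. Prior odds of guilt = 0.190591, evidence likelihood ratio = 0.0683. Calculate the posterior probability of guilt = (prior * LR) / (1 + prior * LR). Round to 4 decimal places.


Bayesian evidence evaluation:
Posterior odds = prior_odds * LR = 0.190591 * 0.0683 = 0.01301737
Posterior probability = posterior_odds / (1 + posterior_odds)
= 0.01301737 / (1 + 0.01301737)
= 0.01301737 / 1.01301737
= 0.0129

0.0129


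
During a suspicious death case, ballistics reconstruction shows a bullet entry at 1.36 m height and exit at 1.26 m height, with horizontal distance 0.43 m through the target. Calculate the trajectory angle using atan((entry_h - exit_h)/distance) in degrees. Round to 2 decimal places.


Bullet trajectory angle:
Height difference = 1.36 - 1.26 = 0.1 m
angle = atan(0.1 / 0.43)
angle = atan(0.232558)
angle = 13.09 degrees

13.09


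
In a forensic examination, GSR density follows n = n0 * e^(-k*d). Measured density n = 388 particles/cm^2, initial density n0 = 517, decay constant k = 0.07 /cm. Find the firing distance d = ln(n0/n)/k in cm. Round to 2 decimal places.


GSR distance calculation:
n0/n = 517 / 388 = 1.332474
ln(n0/n) = 0.287037
d = 0.287037 / 0.07 = 4.10 cm

4.10


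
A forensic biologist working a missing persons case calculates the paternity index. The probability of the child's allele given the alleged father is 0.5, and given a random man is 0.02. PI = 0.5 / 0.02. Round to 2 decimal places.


Paternity Index calculation:
PI = P(allele|father) / P(allele|random)
PI = 0.5 / 0.02
PI = 25.00

25.00


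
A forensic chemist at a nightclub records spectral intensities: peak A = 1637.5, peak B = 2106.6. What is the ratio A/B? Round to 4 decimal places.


Spectral peak ratio:
Peak A = 1637.5 counts
Peak B = 2106.6 counts
Ratio = 1637.5 / 2106.6 = 0.7773

0.7773


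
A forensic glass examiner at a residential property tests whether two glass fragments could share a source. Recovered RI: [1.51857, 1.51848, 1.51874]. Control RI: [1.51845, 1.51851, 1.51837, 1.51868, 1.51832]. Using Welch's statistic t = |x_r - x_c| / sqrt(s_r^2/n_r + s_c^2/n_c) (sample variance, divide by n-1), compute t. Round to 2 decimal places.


Welch's t-criterion for glass RI comparison:
Recovered mean = sum / n_r = 4.55579 / 3 = 1.5185967
Control mean = sum / n_c = 7.59233 / 5 = 1.518466
Recovered sample variance s_r^2 = 1.74333e-08
Control sample variance s_c^2 = 1.963e-08
Welch SE (unpooled) = sqrt(s_r^2/n_r + s_c^2/n_c) = sqrt(5.81111e-09 + 3.926e-09) = sqrt(9.73711e-09) = 9.86768e-05
|mean_r - mean_c| = 0.000130667
t = 0.000130667 / 9.86768e-05 = 1.32

1.32


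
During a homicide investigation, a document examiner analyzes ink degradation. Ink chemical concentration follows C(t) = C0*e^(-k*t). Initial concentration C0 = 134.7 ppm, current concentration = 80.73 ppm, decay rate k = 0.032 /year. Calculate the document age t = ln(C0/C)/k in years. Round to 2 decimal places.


Document age estimation:
C0/C = 134.7 / 80.73 = 1.668525
ln(C0/C) = 0.51194
t = 0.51194 / 0.032 = 16.00 years

16.00


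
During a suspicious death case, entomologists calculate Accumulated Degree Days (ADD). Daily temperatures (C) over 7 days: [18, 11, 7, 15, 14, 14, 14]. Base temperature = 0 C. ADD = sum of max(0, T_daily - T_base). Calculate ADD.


Computing ADD day by day:
Day 1: max(0, 18 - 0) = 18
Day 2: max(0, 11 - 0) = 11
Day 3: max(0, 7 - 0) = 7
Day 4: max(0, 15 - 0) = 15
Day 5: max(0, 14 - 0) = 14
Day 6: max(0, 14 - 0) = 14
Day 7: max(0, 14 - 0) = 14
Total ADD = 93

93


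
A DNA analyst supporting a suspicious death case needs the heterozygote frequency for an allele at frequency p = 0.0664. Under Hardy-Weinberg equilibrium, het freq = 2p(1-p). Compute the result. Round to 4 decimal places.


Hardy-Weinberg heterozygote frequency:
q = 1 - p = 1 - 0.0664 = 0.9336
2pq = 2 * 0.0664 * 0.9336 = 0.1240

0.1240


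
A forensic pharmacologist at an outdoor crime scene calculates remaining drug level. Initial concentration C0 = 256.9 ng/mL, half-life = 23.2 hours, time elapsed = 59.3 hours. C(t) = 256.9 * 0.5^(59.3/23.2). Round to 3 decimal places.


Drug concentration decay:
Number of half-lives = t / t_half = 59.3 / 23.2 = 2.556034
Decay factor = 0.5^2.556034 = 0.17004235
C(t) = 256.9 * 0.17004235 = 43.684 ng/mL

43.684


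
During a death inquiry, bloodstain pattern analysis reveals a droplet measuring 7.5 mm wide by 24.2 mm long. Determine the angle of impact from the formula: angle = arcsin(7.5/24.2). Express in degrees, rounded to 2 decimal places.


Blood spatter impact angle calculation:
width / length = 7.5 / 24.2 = 0.309917
angle = arcsin(0.309917)
angle = 18.05 degrees

18.05


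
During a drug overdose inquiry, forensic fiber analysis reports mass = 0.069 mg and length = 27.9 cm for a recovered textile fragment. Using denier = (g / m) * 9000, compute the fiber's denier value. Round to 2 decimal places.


Denier calculation:
Mass in grams = 0.069 mg / 1000 = 0.000069 g
Length in meters = 27.9 cm / 100 = 0.279 m
Linear density = mass / length = 0.000069 / 0.279 = 0.00024731 g/m
Denier = (g/m) * 9000 = 0.00024731 * 9000 = 2.23

2.23


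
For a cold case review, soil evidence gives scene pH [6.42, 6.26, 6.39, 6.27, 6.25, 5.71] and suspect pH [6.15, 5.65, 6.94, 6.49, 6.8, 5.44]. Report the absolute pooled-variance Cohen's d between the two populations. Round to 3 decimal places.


Pooled-variance Cohen's d for soil pH comparison:
Scene mean = 37.3 / 6 = 6.216667
Suspect mean = 37.47 / 6 = 6.245
Scene sample variance s_s^2 = 0.066787
Suspect sample variance s_c^2 = 0.37243
Pooled variance = ((n_s-1)*s_s^2 + (n_c-1)*s_c^2) / (n_s + n_c - 2) = 0.219608
Pooled SD = sqrt(0.219608) = 0.468624
Mean difference = -0.028333
|d| = |-0.028333| / 0.468624 = 0.060

0.060


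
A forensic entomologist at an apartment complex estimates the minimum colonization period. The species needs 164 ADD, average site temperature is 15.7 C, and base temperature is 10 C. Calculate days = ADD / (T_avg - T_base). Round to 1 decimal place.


Insect development time:
Effective temperature = avg_temp - T_base = 15.7 - 10 = 5.7 C
Days = ADD / effective_temp = 164 / 5.7 = 28.8 days

28.8


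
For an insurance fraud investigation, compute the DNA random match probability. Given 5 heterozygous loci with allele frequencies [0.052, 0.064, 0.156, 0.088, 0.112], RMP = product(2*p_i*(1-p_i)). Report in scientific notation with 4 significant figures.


Computing RMP for 5 loci:
Locus 1: 2 * 0.052 * 0.948 = 0.098592
Locus 2: 2 * 0.064 * 0.936 = 0.119808
Locus 3: 2 * 0.156 * 0.844 = 0.263328
Locus 4: 2 * 0.088 * 0.912 = 0.160512
Locus 5: 2 * 0.112 * 0.888 = 0.198912
RMP = 9.931e-05

9.931e-05


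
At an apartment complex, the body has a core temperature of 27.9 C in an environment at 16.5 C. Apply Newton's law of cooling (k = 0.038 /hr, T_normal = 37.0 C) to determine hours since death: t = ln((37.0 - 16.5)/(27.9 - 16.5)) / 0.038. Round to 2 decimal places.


Using Newton's law of cooling:
t = ln((T_normal - T_ambient) / (T_body - T_ambient)) / k
T_normal - T_ambient = 20.5
T_body - T_ambient = 11.4
Ratio = 1.798246
ln(ratio) = 0.586812
t = 0.586812 / 0.038 = 15.44 hours

15.44


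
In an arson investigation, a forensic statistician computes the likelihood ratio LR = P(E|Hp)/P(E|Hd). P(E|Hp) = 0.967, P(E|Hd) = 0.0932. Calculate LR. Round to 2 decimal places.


Likelihood ratio calculation:
LR = P(E|Hp) / P(E|Hd)
LR = 0.967 / 0.0932
LR = 10.38

10.38


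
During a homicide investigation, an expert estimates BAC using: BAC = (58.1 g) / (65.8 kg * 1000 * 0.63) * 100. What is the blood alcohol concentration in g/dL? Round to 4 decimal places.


Applying the Widmark formula:
BAC = (dose_g / (body_wt * 1000 * r)) * 100
Denominator = 65.8 * 1000 * 0.63 = 41454
BAC = (58.1 / 41454) * 100
BAC = 0.1402 g/dL

0.1402


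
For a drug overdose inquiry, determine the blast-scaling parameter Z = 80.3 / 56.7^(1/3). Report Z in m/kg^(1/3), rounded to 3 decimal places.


Scaled distance calculation:
W^(1/3) = 56.7^(1/3) = 3.841737
Z = R / W^(1/3) = 80.3 / 3.841737
Z = 20.902 m/kg^(1/3)

20.902


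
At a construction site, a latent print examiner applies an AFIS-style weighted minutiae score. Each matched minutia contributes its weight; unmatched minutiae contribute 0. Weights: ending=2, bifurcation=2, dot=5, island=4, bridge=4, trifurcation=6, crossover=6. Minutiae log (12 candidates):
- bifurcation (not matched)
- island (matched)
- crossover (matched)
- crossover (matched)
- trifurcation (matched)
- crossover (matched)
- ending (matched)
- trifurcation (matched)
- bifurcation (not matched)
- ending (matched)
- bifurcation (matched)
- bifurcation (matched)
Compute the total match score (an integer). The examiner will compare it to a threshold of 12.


Weighted minutiae match score:
  bifurcation: not matched, +0
  island: matched, +4 (running total 4)
  crossover: matched, +6 (running total 10)
  crossover: matched, +6 (running total 16)
  trifurcation: matched, +6 (running total 22)
  crossover: matched, +6 (running total 28)
  ending: matched, +2 (running total 30)
  trifurcation: matched, +6 (running total 36)
  bifurcation: not matched, +0
  ending: matched, +2 (running total 38)
  bifurcation: matched, +2 (running total 40)
  bifurcation: matched, +2 (running total 42)
Total score = 42
Threshold = 12; verdict = identification

42


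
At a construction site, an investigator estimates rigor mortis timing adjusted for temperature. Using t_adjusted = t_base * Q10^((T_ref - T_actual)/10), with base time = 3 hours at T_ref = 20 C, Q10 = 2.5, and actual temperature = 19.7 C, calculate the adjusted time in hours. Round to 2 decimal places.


Rigor mortis time adjustment:
Exponent = (T_ref - T_actual) / 10 = (20 - 19.7) / 10 = 0.03
Q10 factor = 2.5^0.03 = 1.02787
t_adjusted = 3 * 1.02787 = 3.08 hours

3.08


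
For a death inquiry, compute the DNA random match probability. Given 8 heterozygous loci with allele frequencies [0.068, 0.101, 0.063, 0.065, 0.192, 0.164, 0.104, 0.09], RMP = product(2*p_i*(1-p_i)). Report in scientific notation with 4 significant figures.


Computing RMP for 8 loci:
Locus 1: 2 * 0.068 * 0.932 = 0.126752
Locus 2: 2 * 0.101 * 0.899 = 0.181598
Locus 3: 2 * 0.063 * 0.937 = 0.118062
Locus 4: 2 * 0.065 * 0.935 = 0.12155
Locus 5: 2 * 0.192 * 0.808 = 0.310272
Locus 6: 2 * 0.164 * 0.836 = 0.274208
Locus 7: 2 * 0.104 * 0.896 = 0.186368
Locus 8: 2 * 0.09 * 0.91 = 0.1638
RMP = 8.579e-07

8.579e-07


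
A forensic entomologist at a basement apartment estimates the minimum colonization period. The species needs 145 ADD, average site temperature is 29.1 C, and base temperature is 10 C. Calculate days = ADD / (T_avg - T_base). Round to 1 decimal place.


Insect development time:
Effective temperature = avg_temp - T_base = 29.1 - 10 = 19.1 C
Days = ADD / effective_temp = 145 / 19.1 = 7.6 days

7.6


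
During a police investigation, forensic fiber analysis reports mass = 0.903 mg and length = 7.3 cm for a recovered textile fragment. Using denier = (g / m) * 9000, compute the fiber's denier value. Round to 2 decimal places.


Denier calculation:
Mass in grams = 0.903 mg / 1000 = 0.000903 g
Length in meters = 7.3 cm / 100 = 0.073 m
Linear density = mass / length = 0.000903 / 0.073 = 0.01236986 g/m
Denier = (g/m) * 9000 = 0.01236986 * 9000 = 111.33

111.33


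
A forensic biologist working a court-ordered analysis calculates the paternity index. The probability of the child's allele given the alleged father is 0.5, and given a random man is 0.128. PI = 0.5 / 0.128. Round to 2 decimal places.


Paternity Index calculation:
PI = P(allele|father) / P(allele|random)
PI = 0.5 / 0.128
PI = 3.91

3.91


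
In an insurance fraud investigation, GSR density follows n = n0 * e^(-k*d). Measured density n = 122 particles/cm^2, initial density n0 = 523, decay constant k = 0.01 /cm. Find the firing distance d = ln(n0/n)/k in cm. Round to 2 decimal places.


GSR distance calculation:
n0/n = 523 / 122 = 4.286885
ln(n0/n) = 1.45556
d = 1.45556 / 0.01 = 145.56 cm

145.56


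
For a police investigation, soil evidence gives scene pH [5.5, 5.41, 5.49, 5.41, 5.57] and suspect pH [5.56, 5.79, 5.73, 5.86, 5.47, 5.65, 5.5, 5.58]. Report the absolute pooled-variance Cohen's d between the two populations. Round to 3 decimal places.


Pooled-variance Cohen's d for soil pH comparison:
Scene mean = 27.38 / 5 = 5.476
Suspect mean = 45.14 / 8 = 5.6425
Scene sample variance s_s^2 = 0.00458
Suspect sample variance s_c^2 = 0.01965
Pooled variance = ((n_s-1)*s_s^2 + (n_c-1)*s_c^2) / (n_s + n_c - 2) = 0.01417
Pooled SD = sqrt(0.01417) = 0.119038
Mean difference = -0.1665
|d| = |-0.1665| / 0.119038 = 1.399

1.399


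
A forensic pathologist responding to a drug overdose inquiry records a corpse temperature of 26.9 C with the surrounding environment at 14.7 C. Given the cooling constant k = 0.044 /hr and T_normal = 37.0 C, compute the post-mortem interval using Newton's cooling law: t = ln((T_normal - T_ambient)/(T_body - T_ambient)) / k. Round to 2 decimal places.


Using Newton's law of cooling:
t = ln((T_normal - T_ambient) / (T_body - T_ambient)) / k
T_normal - T_ambient = 22.3
T_body - T_ambient = 12.2
Ratio = 1.827869
ln(ratio) = 0.603151
t = 0.603151 / 0.044 = 13.71 hours

13.71


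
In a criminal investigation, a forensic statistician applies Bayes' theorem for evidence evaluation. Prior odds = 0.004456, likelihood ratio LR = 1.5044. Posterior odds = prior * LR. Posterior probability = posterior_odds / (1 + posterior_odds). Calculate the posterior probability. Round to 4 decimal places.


Bayesian evidence evaluation:
Posterior odds = prior_odds * LR = 0.004456 * 1.5044 = 0.006703606
Posterior probability = posterior_odds / (1 + posterior_odds)
= 0.006703606 / (1 + 0.006703606)
= 0.006703606 / 1.006703606
= 0.0067

0.0067


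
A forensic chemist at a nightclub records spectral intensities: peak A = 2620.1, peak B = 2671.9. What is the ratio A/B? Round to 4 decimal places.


Spectral peak ratio:
Peak A = 2620.1 counts
Peak B = 2671.9 counts
Ratio = 2620.1 / 2671.9 = 0.9806

0.9806


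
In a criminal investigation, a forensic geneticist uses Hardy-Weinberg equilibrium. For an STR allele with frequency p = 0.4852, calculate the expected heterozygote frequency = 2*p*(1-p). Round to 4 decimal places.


Hardy-Weinberg heterozygote frequency:
q = 1 - p = 1 - 0.4852 = 0.5148
2pq = 2 * 0.4852 * 0.5148 = 0.4996

0.4996


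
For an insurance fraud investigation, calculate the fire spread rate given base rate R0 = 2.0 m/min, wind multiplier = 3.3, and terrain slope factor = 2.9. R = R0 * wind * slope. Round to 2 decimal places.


Fire spread rate calculation:
R = R0 * wind_factor * slope_factor
= 2.0 * 3.3 * 2.9
= 6.6 * 2.9
= 19.14 m/min

19.14


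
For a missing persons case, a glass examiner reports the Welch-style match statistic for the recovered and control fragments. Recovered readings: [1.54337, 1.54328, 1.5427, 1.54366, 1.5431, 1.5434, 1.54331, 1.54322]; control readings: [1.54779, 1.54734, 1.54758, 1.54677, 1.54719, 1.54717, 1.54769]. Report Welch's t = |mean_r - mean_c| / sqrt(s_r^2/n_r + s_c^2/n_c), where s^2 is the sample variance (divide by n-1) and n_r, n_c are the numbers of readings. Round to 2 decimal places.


Welch's t-criterion for glass RI comparison:
Recovered mean = sum / n_r = 12.34604 / 8 = 1.543255
Control mean = sum / n_c = 10.83153 / 7 = 1.5473614
Recovered sample variance s_r^2 = 7.64571e-08
Control sample variance s_c^2 = 1.25948e-07
Welch SE (unpooled) = sqrt(s_r^2/n_r + s_c^2/n_c) = sqrt(9.55714e-09 + 1.79925e-08) = sqrt(2.75496e-08) = 0.000165981
|mean_r - mean_c| = 0.00410643
t = 0.00410643 / 0.000165981 = 24.74

24.74


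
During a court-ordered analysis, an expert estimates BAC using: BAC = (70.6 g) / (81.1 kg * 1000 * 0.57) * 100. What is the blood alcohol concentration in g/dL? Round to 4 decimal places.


Applying the Widmark formula:
BAC = (dose_g / (body_wt * 1000 * r)) * 100
Denominator = 81.1 * 1000 * 0.57 = 46227
BAC = (70.6 / 46227) * 100
BAC = 0.1527 g/dL

0.1527


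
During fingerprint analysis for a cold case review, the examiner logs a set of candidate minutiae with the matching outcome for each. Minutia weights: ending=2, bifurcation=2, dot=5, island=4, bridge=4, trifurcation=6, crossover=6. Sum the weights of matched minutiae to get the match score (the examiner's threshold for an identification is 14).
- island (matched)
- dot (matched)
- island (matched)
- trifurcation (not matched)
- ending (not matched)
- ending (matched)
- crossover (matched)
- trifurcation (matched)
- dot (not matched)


Weighted minutiae match score:
  island: matched, +4 (running total 4)
  dot: matched, +5 (running total 9)
  island: matched, +4 (running total 13)
  trifurcation: not matched, +0
  ending: not matched, +0
  ending: matched, +2 (running total 15)
  crossover: matched, +6 (running total 21)
  trifurcation: matched, +6 (running total 27)
  dot: not matched, +0
Total score = 27
Threshold = 14; verdict = identification

27


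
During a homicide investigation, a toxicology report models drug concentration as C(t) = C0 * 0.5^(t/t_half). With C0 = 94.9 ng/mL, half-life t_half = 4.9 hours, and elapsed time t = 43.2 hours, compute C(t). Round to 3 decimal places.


Drug concentration decay:
Number of half-lives = t / t_half = 43.2 / 4.9 = 8.816327
Decay factor = 0.5^8.816327 = 0.0022183
C(t) = 94.9 * 0.0022183 = 0.211 ng/mL

0.211


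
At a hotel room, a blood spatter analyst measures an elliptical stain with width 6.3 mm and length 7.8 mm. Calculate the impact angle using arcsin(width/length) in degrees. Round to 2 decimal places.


Blood spatter impact angle calculation:
width / length = 6.3 / 7.8 = 0.807692
angle = arcsin(0.807692)
angle = 53.87 degrees

53.87


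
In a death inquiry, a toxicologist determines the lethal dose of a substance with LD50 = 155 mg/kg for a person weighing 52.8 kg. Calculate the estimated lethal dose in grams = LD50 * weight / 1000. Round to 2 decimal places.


Lethal dose calculation:
Lethal dose = LD50 * body_weight / 1000
= 155 * 52.8 / 1000
= 8184 / 1000
= 8.18 g

8.18


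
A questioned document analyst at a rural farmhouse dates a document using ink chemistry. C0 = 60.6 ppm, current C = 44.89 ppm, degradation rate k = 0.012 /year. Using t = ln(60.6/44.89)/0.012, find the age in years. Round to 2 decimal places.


Document age estimation:
C0/C = 60.6 / 44.89 = 1.349967
ln(C0/C) = 0.30008
t = 0.30008 / 0.012 = 25.01 years

25.01


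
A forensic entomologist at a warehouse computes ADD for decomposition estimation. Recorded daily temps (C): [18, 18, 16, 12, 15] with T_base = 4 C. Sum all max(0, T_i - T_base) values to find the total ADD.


Computing ADD day by day:
Day 1: max(0, 18 - 4) = 14
Day 2: max(0, 18 - 4) = 14
Day 3: max(0, 16 - 4) = 12
Day 4: max(0, 12 - 4) = 8
Day 5: max(0, 15 - 4) = 11
Total ADD = 59

59


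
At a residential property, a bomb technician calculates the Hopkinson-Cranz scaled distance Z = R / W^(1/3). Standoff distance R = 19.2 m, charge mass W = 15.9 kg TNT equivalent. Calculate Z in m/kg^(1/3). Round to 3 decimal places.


Scaled distance calculation:
W^(1/3) = 15.9^(1/3) = 2.514581
Z = R / W^(1/3) = 19.2 / 2.514581
Z = 7.635 m/kg^(1/3)

7.635


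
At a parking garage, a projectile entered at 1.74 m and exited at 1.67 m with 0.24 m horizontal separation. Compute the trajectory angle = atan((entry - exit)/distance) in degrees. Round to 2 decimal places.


Bullet trajectory angle:
Height difference = 1.74 - 1.67 = 0.07 m
angle = atan(0.07 / 0.24)
angle = atan(0.291667)
angle = 16.26 degrees

16.26


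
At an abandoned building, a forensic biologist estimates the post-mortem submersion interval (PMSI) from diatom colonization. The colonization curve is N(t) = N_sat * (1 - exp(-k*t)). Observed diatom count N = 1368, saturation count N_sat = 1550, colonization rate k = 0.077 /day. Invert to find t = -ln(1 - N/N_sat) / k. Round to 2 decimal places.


PMSI from diatom colonization curve:
N / N_sat = 1368 / 1550 = 0.882581
1 - N/N_sat = 0.117419
ln(1 - N/N_sat) = -2.142007
t = -ln(1 - N/N_sat) / k = -(-2.142007) / 0.077 = 27.82 days

27.82


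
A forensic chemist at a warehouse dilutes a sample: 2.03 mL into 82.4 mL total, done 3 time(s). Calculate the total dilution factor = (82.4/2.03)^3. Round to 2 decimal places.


Dilution factor calculation:
Single dilution = V_total / V_sample = 82.4 / 2.03 ≈ 40.591133
Number of dilutions = 3
Total DF = (82.4 / 2.03)^3 (full precision, rounded at the end) = 66879.58

66879.58


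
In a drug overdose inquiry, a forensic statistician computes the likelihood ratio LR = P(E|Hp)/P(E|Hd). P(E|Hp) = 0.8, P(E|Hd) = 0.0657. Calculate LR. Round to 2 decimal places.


Likelihood ratio calculation:
LR = P(E|Hp) / P(E|Hd)
LR = 0.8 / 0.0657
LR = 12.18

12.18


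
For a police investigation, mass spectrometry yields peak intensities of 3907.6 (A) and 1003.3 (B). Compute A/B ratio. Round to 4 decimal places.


Spectral peak ratio:
Peak A = 3907.6 counts
Peak B = 1003.3 counts
Ratio = 3907.6 / 1003.3 = 3.8947

3.8947


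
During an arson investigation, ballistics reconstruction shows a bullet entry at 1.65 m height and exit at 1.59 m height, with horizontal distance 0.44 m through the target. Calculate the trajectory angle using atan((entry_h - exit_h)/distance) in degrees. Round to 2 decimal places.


Bullet trajectory angle:
Height difference = 1.65 - 1.59 = 0.06 m
angle = atan(0.06 / 0.44)
angle = atan(0.136364)
angle = 7.77 degrees

7.77


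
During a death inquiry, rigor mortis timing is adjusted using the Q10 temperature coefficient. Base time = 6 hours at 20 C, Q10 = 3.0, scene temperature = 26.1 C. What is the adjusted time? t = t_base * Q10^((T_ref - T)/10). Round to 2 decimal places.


Rigor mortis time adjustment:
Exponent = (T_ref - T_actual) / 10 = (20 - 26.1) / 10 = -0.61
Q10 factor = 3.0^-0.61 = 0.51163
t_adjusted = 6 * 0.51163 = 3.07 hours

3.07


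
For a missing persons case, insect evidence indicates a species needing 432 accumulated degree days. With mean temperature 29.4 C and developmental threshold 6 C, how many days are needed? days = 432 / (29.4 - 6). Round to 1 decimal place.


Insect development time:
Effective temperature = avg_temp - T_base = 29.4 - 6 = 23.4 C
Days = ADD / effective_temp = 432 / 23.4 = 18.5 days

18.5


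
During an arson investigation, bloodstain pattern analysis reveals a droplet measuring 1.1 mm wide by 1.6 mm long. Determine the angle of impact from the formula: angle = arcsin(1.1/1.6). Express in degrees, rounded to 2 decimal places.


Blood spatter impact angle calculation:
width / length = 1.1 / 1.6 = 0.6875
angle = arcsin(0.6875)
angle = 43.43 degrees

43.43


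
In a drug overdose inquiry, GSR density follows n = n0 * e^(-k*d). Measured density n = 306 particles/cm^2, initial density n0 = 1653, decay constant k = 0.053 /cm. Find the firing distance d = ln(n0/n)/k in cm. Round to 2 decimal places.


GSR distance calculation:
n0/n = 1653 / 306 = 5.401961
ln(n0/n) = 1.686762
d = 1.686762 / 0.053 = 31.83 cm

31.83
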